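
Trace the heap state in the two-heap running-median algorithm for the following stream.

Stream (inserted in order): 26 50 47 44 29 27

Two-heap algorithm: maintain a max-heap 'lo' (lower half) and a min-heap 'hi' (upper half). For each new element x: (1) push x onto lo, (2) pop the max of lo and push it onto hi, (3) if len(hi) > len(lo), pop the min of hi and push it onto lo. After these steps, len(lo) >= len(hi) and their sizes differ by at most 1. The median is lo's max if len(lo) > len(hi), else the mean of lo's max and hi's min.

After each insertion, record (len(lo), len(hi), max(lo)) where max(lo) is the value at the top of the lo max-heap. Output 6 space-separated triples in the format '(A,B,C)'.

Answer: (1,0,26) (1,1,26) (2,1,47) (2,2,44) (3,2,44) (3,3,29)

Derivation:
Step 1: insert 26 -> lo=[26] hi=[] -> (len(lo)=1, len(hi)=0, max(lo)=26)
Step 2: insert 50 -> lo=[26] hi=[50] -> (len(lo)=1, len(hi)=1, max(lo)=26)
Step 3: insert 47 -> lo=[26, 47] hi=[50] -> (len(lo)=2, len(hi)=1, max(lo)=47)
Step 4: insert 44 -> lo=[26, 44] hi=[47, 50] -> (len(lo)=2, len(hi)=2, max(lo)=44)
Step 5: insert 29 -> lo=[26, 29, 44] hi=[47, 50] -> (len(lo)=3, len(hi)=2, max(lo)=44)
Step 6: insert 27 -> lo=[26, 27, 29] hi=[44, 47, 50] -> (len(lo)=3, len(hi)=3, max(lo)=29)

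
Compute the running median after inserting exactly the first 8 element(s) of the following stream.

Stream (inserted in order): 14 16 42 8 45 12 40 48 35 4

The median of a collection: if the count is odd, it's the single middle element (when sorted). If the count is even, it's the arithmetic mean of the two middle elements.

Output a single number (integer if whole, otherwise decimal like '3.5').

Step 1: insert 14 -> lo=[14] (size 1, max 14) hi=[] (size 0) -> median=14
Step 2: insert 16 -> lo=[14] (size 1, max 14) hi=[16] (size 1, min 16) -> median=15
Step 3: insert 42 -> lo=[14, 16] (size 2, max 16) hi=[42] (size 1, min 42) -> median=16
Step 4: insert 8 -> lo=[8, 14] (size 2, max 14) hi=[16, 42] (size 2, min 16) -> median=15
Step 5: insert 45 -> lo=[8, 14, 16] (size 3, max 16) hi=[42, 45] (size 2, min 42) -> median=16
Step 6: insert 12 -> lo=[8, 12, 14] (size 3, max 14) hi=[16, 42, 45] (size 3, min 16) -> median=15
Step 7: insert 40 -> lo=[8, 12, 14, 16] (size 4, max 16) hi=[40, 42, 45] (size 3, min 40) -> median=16
Step 8: insert 48 -> lo=[8, 12, 14, 16] (size 4, max 16) hi=[40, 42, 45, 48] (size 4, min 40) -> median=28

Answer: 28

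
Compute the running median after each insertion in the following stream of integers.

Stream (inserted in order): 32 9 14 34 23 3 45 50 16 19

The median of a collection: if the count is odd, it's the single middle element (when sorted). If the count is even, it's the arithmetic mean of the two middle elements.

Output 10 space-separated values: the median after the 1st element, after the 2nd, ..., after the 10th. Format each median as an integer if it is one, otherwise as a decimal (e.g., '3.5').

Step 1: insert 32 -> lo=[32] (size 1, max 32) hi=[] (size 0) -> median=32
Step 2: insert 9 -> lo=[9] (size 1, max 9) hi=[32] (size 1, min 32) -> median=20.5
Step 3: insert 14 -> lo=[9, 14] (size 2, max 14) hi=[32] (size 1, min 32) -> median=14
Step 4: insert 34 -> lo=[9, 14] (size 2, max 14) hi=[32, 34] (size 2, min 32) -> median=23
Step 5: insert 23 -> lo=[9, 14, 23] (size 3, max 23) hi=[32, 34] (size 2, min 32) -> median=23
Step 6: insert 3 -> lo=[3, 9, 14] (size 3, max 14) hi=[23, 32, 34] (size 3, min 23) -> median=18.5
Step 7: insert 45 -> lo=[3, 9, 14, 23] (size 4, max 23) hi=[32, 34, 45] (size 3, min 32) -> median=23
Step 8: insert 50 -> lo=[3, 9, 14, 23] (size 4, max 23) hi=[32, 34, 45, 50] (size 4, min 32) -> median=27.5
Step 9: insert 16 -> lo=[3, 9, 14, 16, 23] (size 5, max 23) hi=[32, 34, 45, 50] (size 4, min 32) -> median=23
Step 10: insert 19 -> lo=[3, 9, 14, 16, 19] (size 5, max 19) hi=[23, 32, 34, 45, 50] (size 5, min 23) -> median=21

Answer: 32 20.5 14 23 23 18.5 23 27.5 23 21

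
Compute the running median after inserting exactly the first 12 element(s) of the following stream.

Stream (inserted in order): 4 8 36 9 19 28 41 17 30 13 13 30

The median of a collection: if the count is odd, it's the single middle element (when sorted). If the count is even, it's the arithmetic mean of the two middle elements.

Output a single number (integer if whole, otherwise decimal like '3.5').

Step 1: insert 4 -> lo=[4] (size 1, max 4) hi=[] (size 0) -> median=4
Step 2: insert 8 -> lo=[4] (size 1, max 4) hi=[8] (size 1, min 8) -> median=6
Step 3: insert 36 -> lo=[4, 8] (size 2, max 8) hi=[36] (size 1, min 36) -> median=8
Step 4: insert 9 -> lo=[4, 8] (size 2, max 8) hi=[9, 36] (size 2, min 9) -> median=8.5
Step 5: insert 19 -> lo=[4, 8, 9] (size 3, max 9) hi=[19, 36] (size 2, min 19) -> median=9
Step 6: insert 28 -> lo=[4, 8, 9] (size 3, max 9) hi=[19, 28, 36] (size 3, min 19) -> median=14
Step 7: insert 41 -> lo=[4, 8, 9, 19] (size 4, max 19) hi=[28, 36, 41] (size 3, min 28) -> median=19
Step 8: insert 17 -> lo=[4, 8, 9, 17] (size 4, max 17) hi=[19, 28, 36, 41] (size 4, min 19) -> median=18
Step 9: insert 30 -> lo=[4, 8, 9, 17, 19] (size 5, max 19) hi=[28, 30, 36, 41] (size 4, min 28) -> median=19
Step 10: insert 13 -> lo=[4, 8, 9, 13, 17] (size 5, max 17) hi=[19, 28, 30, 36, 41] (size 5, min 19) -> median=18
Step 11: insert 13 -> lo=[4, 8, 9, 13, 13, 17] (size 6, max 17) hi=[19, 28, 30, 36, 41] (size 5, min 19) -> median=17
Step 12: insert 30 -> lo=[4, 8, 9, 13, 13, 17] (size 6, max 17) hi=[19, 28, 30, 30, 36, 41] (size 6, min 19) -> median=18

Answer: 18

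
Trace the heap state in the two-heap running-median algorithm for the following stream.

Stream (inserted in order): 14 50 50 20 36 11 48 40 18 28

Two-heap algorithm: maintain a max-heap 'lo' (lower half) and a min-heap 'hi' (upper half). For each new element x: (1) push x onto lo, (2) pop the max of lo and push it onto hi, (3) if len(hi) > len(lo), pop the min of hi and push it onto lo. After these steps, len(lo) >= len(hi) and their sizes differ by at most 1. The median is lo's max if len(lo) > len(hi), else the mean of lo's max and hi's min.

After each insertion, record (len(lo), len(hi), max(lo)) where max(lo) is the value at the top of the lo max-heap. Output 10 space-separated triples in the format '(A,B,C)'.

Answer: (1,0,14) (1,1,14) (2,1,50) (2,2,20) (3,2,36) (3,3,20) (4,3,36) (4,4,36) (5,4,36) (5,5,28)

Derivation:
Step 1: insert 14 -> lo=[14] hi=[] -> (len(lo)=1, len(hi)=0, max(lo)=14)
Step 2: insert 50 -> lo=[14] hi=[50] -> (len(lo)=1, len(hi)=1, max(lo)=14)
Step 3: insert 50 -> lo=[14, 50] hi=[50] -> (len(lo)=2, len(hi)=1, max(lo)=50)
Step 4: insert 20 -> lo=[14, 20] hi=[50, 50] -> (len(lo)=2, len(hi)=2, max(lo)=20)
Step 5: insert 36 -> lo=[14, 20, 36] hi=[50, 50] -> (len(lo)=3, len(hi)=2, max(lo)=36)
Step 6: insert 11 -> lo=[11, 14, 20] hi=[36, 50, 50] -> (len(lo)=3, len(hi)=3, max(lo)=20)
Step 7: insert 48 -> lo=[11, 14, 20, 36] hi=[48, 50, 50] -> (len(lo)=4, len(hi)=3, max(lo)=36)
Step 8: insert 40 -> lo=[11, 14, 20, 36] hi=[40, 48, 50, 50] -> (len(lo)=4, len(hi)=4, max(lo)=36)
Step 9: insert 18 -> lo=[11, 14, 18, 20, 36] hi=[40, 48, 50, 50] -> (len(lo)=5, len(hi)=4, max(lo)=36)
Step 10: insert 28 -> lo=[11, 14, 18, 20, 28] hi=[36, 40, 48, 50, 50] -> (len(lo)=5, len(hi)=5, max(lo)=28)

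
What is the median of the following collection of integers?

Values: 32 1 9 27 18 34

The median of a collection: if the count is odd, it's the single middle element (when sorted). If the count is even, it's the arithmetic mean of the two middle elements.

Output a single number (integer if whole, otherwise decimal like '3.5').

Answer: 22.5

Derivation:
Step 1: insert 32 -> lo=[32] (size 1, max 32) hi=[] (size 0) -> median=32
Step 2: insert 1 -> lo=[1] (size 1, max 1) hi=[32] (size 1, min 32) -> median=16.5
Step 3: insert 9 -> lo=[1, 9] (size 2, max 9) hi=[32] (size 1, min 32) -> median=9
Step 4: insert 27 -> lo=[1, 9] (size 2, max 9) hi=[27, 32] (size 2, min 27) -> median=18
Step 5: insert 18 -> lo=[1, 9, 18] (size 3, max 18) hi=[27, 32] (size 2, min 27) -> median=18
Step 6: insert 34 -> lo=[1, 9, 18] (size 3, max 18) hi=[27, 32, 34] (size 3, min 27) -> median=22.5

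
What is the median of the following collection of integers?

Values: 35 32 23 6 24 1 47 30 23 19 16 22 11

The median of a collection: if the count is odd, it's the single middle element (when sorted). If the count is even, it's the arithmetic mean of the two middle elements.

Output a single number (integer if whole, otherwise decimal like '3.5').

Step 1: insert 35 -> lo=[35] (size 1, max 35) hi=[] (size 0) -> median=35
Step 2: insert 32 -> lo=[32] (size 1, max 32) hi=[35] (size 1, min 35) -> median=33.5
Step 3: insert 23 -> lo=[23, 32] (size 2, max 32) hi=[35] (size 1, min 35) -> median=32
Step 4: insert 6 -> lo=[6, 23] (size 2, max 23) hi=[32, 35] (size 2, min 32) -> median=27.5
Step 5: insert 24 -> lo=[6, 23, 24] (size 3, max 24) hi=[32, 35] (size 2, min 32) -> median=24
Step 6: insert 1 -> lo=[1, 6, 23] (size 3, max 23) hi=[24, 32, 35] (size 3, min 24) -> median=23.5
Step 7: insert 47 -> lo=[1, 6, 23, 24] (size 4, max 24) hi=[32, 35, 47] (size 3, min 32) -> median=24
Step 8: insert 30 -> lo=[1, 6, 23, 24] (size 4, max 24) hi=[30, 32, 35, 47] (size 4, min 30) -> median=27
Step 9: insert 23 -> lo=[1, 6, 23, 23, 24] (size 5, max 24) hi=[30, 32, 35, 47] (size 4, min 30) -> median=24
Step 10: insert 19 -> lo=[1, 6, 19, 23, 23] (size 5, max 23) hi=[24, 30, 32, 35, 47] (size 5, min 24) -> median=23.5
Step 11: insert 16 -> lo=[1, 6, 16, 19, 23, 23] (size 6, max 23) hi=[24, 30, 32, 35, 47] (size 5, min 24) -> median=23
Step 12: insert 22 -> lo=[1, 6, 16, 19, 22, 23] (size 6, max 23) hi=[23, 24, 30, 32, 35, 47] (size 6, min 23) -> median=23
Step 13: insert 11 -> lo=[1, 6, 11, 16, 19, 22, 23] (size 7, max 23) hi=[23, 24, 30, 32, 35, 47] (size 6, min 23) -> median=23

Answer: 23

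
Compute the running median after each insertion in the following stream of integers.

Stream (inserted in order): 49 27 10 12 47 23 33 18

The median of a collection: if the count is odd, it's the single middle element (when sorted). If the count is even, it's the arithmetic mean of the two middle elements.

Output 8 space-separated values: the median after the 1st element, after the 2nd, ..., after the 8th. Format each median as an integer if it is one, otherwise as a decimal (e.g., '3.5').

Answer: 49 38 27 19.5 27 25 27 25

Derivation:
Step 1: insert 49 -> lo=[49] (size 1, max 49) hi=[] (size 0) -> median=49
Step 2: insert 27 -> lo=[27] (size 1, max 27) hi=[49] (size 1, min 49) -> median=38
Step 3: insert 10 -> lo=[10, 27] (size 2, max 27) hi=[49] (size 1, min 49) -> median=27
Step 4: insert 12 -> lo=[10, 12] (size 2, max 12) hi=[27, 49] (size 2, min 27) -> median=19.5
Step 5: insert 47 -> lo=[10, 12, 27] (size 3, max 27) hi=[47, 49] (size 2, min 47) -> median=27
Step 6: insert 23 -> lo=[10, 12, 23] (size 3, max 23) hi=[27, 47, 49] (size 3, min 27) -> median=25
Step 7: insert 33 -> lo=[10, 12, 23, 27] (size 4, max 27) hi=[33, 47, 49] (size 3, min 33) -> median=27
Step 8: insert 18 -> lo=[10, 12, 18, 23] (size 4, max 23) hi=[27, 33, 47, 49] (size 4, min 27) -> median=25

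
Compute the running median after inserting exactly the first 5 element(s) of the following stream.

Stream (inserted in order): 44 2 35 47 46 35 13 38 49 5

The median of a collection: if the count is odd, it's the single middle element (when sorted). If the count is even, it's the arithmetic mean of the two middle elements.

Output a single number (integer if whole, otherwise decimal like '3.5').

Answer: 44

Derivation:
Step 1: insert 44 -> lo=[44] (size 1, max 44) hi=[] (size 0) -> median=44
Step 2: insert 2 -> lo=[2] (size 1, max 2) hi=[44] (size 1, min 44) -> median=23
Step 3: insert 35 -> lo=[2, 35] (size 2, max 35) hi=[44] (size 1, min 44) -> median=35
Step 4: insert 47 -> lo=[2, 35] (size 2, max 35) hi=[44, 47] (size 2, min 44) -> median=39.5
Step 5: insert 46 -> lo=[2, 35, 44] (size 3, max 44) hi=[46, 47] (size 2, min 46) -> median=44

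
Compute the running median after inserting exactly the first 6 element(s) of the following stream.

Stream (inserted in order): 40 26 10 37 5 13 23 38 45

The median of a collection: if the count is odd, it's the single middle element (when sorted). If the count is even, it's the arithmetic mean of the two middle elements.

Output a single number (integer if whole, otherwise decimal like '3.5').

Step 1: insert 40 -> lo=[40] (size 1, max 40) hi=[] (size 0) -> median=40
Step 2: insert 26 -> lo=[26] (size 1, max 26) hi=[40] (size 1, min 40) -> median=33
Step 3: insert 10 -> lo=[10, 26] (size 2, max 26) hi=[40] (size 1, min 40) -> median=26
Step 4: insert 37 -> lo=[10, 26] (size 2, max 26) hi=[37, 40] (size 2, min 37) -> median=31.5
Step 5: insert 5 -> lo=[5, 10, 26] (size 3, max 26) hi=[37, 40] (size 2, min 37) -> median=26
Step 6: insert 13 -> lo=[5, 10, 13] (size 3, max 13) hi=[26, 37, 40] (size 3, min 26) -> median=19.5

Answer: 19.5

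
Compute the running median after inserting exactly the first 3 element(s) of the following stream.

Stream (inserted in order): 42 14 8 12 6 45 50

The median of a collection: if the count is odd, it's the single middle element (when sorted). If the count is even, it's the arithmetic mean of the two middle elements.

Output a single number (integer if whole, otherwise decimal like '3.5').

Step 1: insert 42 -> lo=[42] (size 1, max 42) hi=[] (size 0) -> median=42
Step 2: insert 14 -> lo=[14] (size 1, max 14) hi=[42] (size 1, min 42) -> median=28
Step 3: insert 8 -> lo=[8, 14] (size 2, max 14) hi=[42] (size 1, min 42) -> median=14

Answer: 14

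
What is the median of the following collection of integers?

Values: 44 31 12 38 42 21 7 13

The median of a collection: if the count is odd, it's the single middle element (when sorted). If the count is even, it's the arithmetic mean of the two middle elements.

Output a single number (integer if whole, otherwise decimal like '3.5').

Answer: 26

Derivation:
Step 1: insert 44 -> lo=[44] (size 1, max 44) hi=[] (size 0) -> median=44
Step 2: insert 31 -> lo=[31] (size 1, max 31) hi=[44] (size 1, min 44) -> median=37.5
Step 3: insert 12 -> lo=[12, 31] (size 2, max 31) hi=[44] (size 1, min 44) -> median=31
Step 4: insert 38 -> lo=[12, 31] (size 2, max 31) hi=[38, 44] (size 2, min 38) -> median=34.5
Step 5: insert 42 -> lo=[12, 31, 38] (size 3, max 38) hi=[42, 44] (size 2, min 42) -> median=38
Step 6: insert 21 -> lo=[12, 21, 31] (size 3, max 31) hi=[38, 42, 44] (size 3, min 38) -> median=34.5
Step 7: insert 7 -> lo=[7, 12, 21, 31] (size 4, max 31) hi=[38, 42, 44] (size 3, min 38) -> median=31
Step 8: insert 13 -> lo=[7, 12, 13, 21] (size 4, max 21) hi=[31, 38, 42, 44] (size 4, min 31) -> median=26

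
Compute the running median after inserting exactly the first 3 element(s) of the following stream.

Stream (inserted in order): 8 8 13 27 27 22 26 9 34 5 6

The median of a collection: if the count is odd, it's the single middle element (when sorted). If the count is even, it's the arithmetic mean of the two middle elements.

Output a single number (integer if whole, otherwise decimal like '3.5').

Answer: 8

Derivation:
Step 1: insert 8 -> lo=[8] (size 1, max 8) hi=[] (size 0) -> median=8
Step 2: insert 8 -> lo=[8] (size 1, max 8) hi=[8] (size 1, min 8) -> median=8
Step 3: insert 13 -> lo=[8, 8] (size 2, max 8) hi=[13] (size 1, min 13) -> median=8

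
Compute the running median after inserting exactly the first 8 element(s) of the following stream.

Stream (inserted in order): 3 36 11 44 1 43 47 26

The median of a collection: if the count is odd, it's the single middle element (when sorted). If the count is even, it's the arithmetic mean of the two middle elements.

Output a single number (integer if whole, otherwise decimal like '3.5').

Answer: 31

Derivation:
Step 1: insert 3 -> lo=[3] (size 1, max 3) hi=[] (size 0) -> median=3
Step 2: insert 36 -> lo=[3] (size 1, max 3) hi=[36] (size 1, min 36) -> median=19.5
Step 3: insert 11 -> lo=[3, 11] (size 2, max 11) hi=[36] (size 1, min 36) -> median=11
Step 4: insert 44 -> lo=[3, 11] (size 2, max 11) hi=[36, 44] (size 2, min 36) -> median=23.5
Step 5: insert 1 -> lo=[1, 3, 11] (size 3, max 11) hi=[36, 44] (size 2, min 36) -> median=11
Step 6: insert 43 -> lo=[1, 3, 11] (size 3, max 11) hi=[36, 43, 44] (size 3, min 36) -> median=23.5
Step 7: insert 47 -> lo=[1, 3, 11, 36] (size 4, max 36) hi=[43, 44, 47] (size 3, min 43) -> median=36
Step 8: insert 26 -> lo=[1, 3, 11, 26] (size 4, max 26) hi=[36, 43, 44, 47] (size 4, min 36) -> median=31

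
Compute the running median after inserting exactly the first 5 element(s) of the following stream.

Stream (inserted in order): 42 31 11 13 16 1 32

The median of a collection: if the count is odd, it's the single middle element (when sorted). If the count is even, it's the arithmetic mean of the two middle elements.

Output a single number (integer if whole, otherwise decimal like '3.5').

Answer: 16

Derivation:
Step 1: insert 42 -> lo=[42] (size 1, max 42) hi=[] (size 0) -> median=42
Step 2: insert 31 -> lo=[31] (size 1, max 31) hi=[42] (size 1, min 42) -> median=36.5
Step 3: insert 11 -> lo=[11, 31] (size 2, max 31) hi=[42] (size 1, min 42) -> median=31
Step 4: insert 13 -> lo=[11, 13] (size 2, max 13) hi=[31, 42] (size 2, min 31) -> median=22
Step 5: insert 16 -> lo=[11, 13, 16] (size 3, max 16) hi=[31, 42] (size 2, min 31) -> median=16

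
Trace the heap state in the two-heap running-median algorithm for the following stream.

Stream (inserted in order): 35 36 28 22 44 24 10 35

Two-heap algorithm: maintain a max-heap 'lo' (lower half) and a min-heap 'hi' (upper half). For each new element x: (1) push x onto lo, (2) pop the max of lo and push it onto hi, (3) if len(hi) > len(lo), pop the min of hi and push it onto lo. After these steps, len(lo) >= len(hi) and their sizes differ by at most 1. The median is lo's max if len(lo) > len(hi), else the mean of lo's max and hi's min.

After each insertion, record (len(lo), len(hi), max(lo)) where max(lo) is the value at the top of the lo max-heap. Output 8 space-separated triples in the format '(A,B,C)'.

Answer: (1,0,35) (1,1,35) (2,1,35) (2,2,28) (3,2,35) (3,3,28) (4,3,28) (4,4,28)

Derivation:
Step 1: insert 35 -> lo=[35] hi=[] -> (len(lo)=1, len(hi)=0, max(lo)=35)
Step 2: insert 36 -> lo=[35] hi=[36] -> (len(lo)=1, len(hi)=1, max(lo)=35)
Step 3: insert 28 -> lo=[28, 35] hi=[36] -> (len(lo)=2, len(hi)=1, max(lo)=35)
Step 4: insert 22 -> lo=[22, 28] hi=[35, 36] -> (len(lo)=2, len(hi)=2, max(lo)=28)
Step 5: insert 44 -> lo=[22, 28, 35] hi=[36, 44] -> (len(lo)=3, len(hi)=2, max(lo)=35)
Step 6: insert 24 -> lo=[22, 24, 28] hi=[35, 36, 44] -> (len(lo)=3, len(hi)=3, max(lo)=28)
Step 7: insert 10 -> lo=[10, 22, 24, 28] hi=[35, 36, 44] -> (len(lo)=4, len(hi)=3, max(lo)=28)
Step 8: insert 35 -> lo=[10, 22, 24, 28] hi=[35, 35, 36, 44] -> (len(lo)=4, len(hi)=4, max(lo)=28)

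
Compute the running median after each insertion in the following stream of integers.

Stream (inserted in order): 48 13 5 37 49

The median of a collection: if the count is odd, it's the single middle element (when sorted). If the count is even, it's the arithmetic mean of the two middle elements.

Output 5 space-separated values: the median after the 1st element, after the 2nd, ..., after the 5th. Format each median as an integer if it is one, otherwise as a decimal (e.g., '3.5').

Answer: 48 30.5 13 25 37

Derivation:
Step 1: insert 48 -> lo=[48] (size 1, max 48) hi=[] (size 0) -> median=48
Step 2: insert 13 -> lo=[13] (size 1, max 13) hi=[48] (size 1, min 48) -> median=30.5
Step 3: insert 5 -> lo=[5, 13] (size 2, max 13) hi=[48] (size 1, min 48) -> median=13
Step 4: insert 37 -> lo=[5, 13] (size 2, max 13) hi=[37, 48] (size 2, min 37) -> median=25
Step 5: insert 49 -> lo=[5, 13, 37] (size 3, max 37) hi=[48, 49] (size 2, min 48) -> median=37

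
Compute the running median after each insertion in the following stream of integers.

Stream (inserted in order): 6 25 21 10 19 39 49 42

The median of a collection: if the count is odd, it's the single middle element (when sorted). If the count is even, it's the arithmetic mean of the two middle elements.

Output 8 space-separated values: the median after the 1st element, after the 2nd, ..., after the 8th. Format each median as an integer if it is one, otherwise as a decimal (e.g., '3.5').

Step 1: insert 6 -> lo=[6] (size 1, max 6) hi=[] (size 0) -> median=6
Step 2: insert 25 -> lo=[6] (size 1, max 6) hi=[25] (size 1, min 25) -> median=15.5
Step 3: insert 21 -> lo=[6, 21] (size 2, max 21) hi=[25] (size 1, min 25) -> median=21
Step 4: insert 10 -> lo=[6, 10] (size 2, max 10) hi=[21, 25] (size 2, min 21) -> median=15.5
Step 5: insert 19 -> lo=[6, 10, 19] (size 3, max 19) hi=[21, 25] (size 2, min 21) -> median=19
Step 6: insert 39 -> lo=[6, 10, 19] (size 3, max 19) hi=[21, 25, 39] (size 3, min 21) -> median=20
Step 7: insert 49 -> lo=[6, 10, 19, 21] (size 4, max 21) hi=[25, 39, 49] (size 3, min 25) -> median=21
Step 8: insert 42 -> lo=[6, 10, 19, 21] (size 4, max 21) hi=[25, 39, 42, 49] (size 4, min 25) -> median=23

Answer: 6 15.5 21 15.5 19 20 21 23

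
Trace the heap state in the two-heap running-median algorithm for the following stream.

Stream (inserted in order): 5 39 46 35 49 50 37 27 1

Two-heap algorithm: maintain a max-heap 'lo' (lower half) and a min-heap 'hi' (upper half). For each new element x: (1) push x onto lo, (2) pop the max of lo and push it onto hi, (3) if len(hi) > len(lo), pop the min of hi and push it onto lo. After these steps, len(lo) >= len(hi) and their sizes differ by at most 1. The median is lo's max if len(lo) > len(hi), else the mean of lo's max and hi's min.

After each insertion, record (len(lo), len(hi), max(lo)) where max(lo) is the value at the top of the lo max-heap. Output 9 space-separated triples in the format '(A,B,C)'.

Answer: (1,0,5) (1,1,5) (2,1,39) (2,2,35) (3,2,39) (3,3,39) (4,3,39) (4,4,37) (5,4,37)

Derivation:
Step 1: insert 5 -> lo=[5] hi=[] -> (len(lo)=1, len(hi)=0, max(lo)=5)
Step 2: insert 39 -> lo=[5] hi=[39] -> (len(lo)=1, len(hi)=1, max(lo)=5)
Step 3: insert 46 -> lo=[5, 39] hi=[46] -> (len(lo)=2, len(hi)=1, max(lo)=39)
Step 4: insert 35 -> lo=[5, 35] hi=[39, 46] -> (len(lo)=2, len(hi)=2, max(lo)=35)
Step 5: insert 49 -> lo=[5, 35, 39] hi=[46, 49] -> (len(lo)=3, len(hi)=2, max(lo)=39)
Step 6: insert 50 -> lo=[5, 35, 39] hi=[46, 49, 50] -> (len(lo)=3, len(hi)=3, max(lo)=39)
Step 7: insert 37 -> lo=[5, 35, 37, 39] hi=[46, 49, 50] -> (len(lo)=4, len(hi)=3, max(lo)=39)
Step 8: insert 27 -> lo=[5, 27, 35, 37] hi=[39, 46, 49, 50] -> (len(lo)=4, len(hi)=4, max(lo)=37)
Step 9: insert 1 -> lo=[1, 5, 27, 35, 37] hi=[39, 46, 49, 50] -> (len(lo)=5, len(hi)=4, max(lo)=37)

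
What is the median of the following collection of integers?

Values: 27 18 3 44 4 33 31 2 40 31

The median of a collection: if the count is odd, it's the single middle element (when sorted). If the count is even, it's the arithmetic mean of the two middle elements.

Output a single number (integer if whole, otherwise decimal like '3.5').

Step 1: insert 27 -> lo=[27] (size 1, max 27) hi=[] (size 0) -> median=27
Step 2: insert 18 -> lo=[18] (size 1, max 18) hi=[27] (size 1, min 27) -> median=22.5
Step 3: insert 3 -> lo=[3, 18] (size 2, max 18) hi=[27] (size 1, min 27) -> median=18
Step 4: insert 44 -> lo=[3, 18] (size 2, max 18) hi=[27, 44] (size 2, min 27) -> median=22.5
Step 5: insert 4 -> lo=[3, 4, 18] (size 3, max 18) hi=[27, 44] (size 2, min 27) -> median=18
Step 6: insert 33 -> lo=[3, 4, 18] (size 3, max 18) hi=[27, 33, 44] (size 3, min 27) -> median=22.5
Step 7: insert 31 -> lo=[3, 4, 18, 27] (size 4, max 27) hi=[31, 33, 44] (size 3, min 31) -> median=27
Step 8: insert 2 -> lo=[2, 3, 4, 18] (size 4, max 18) hi=[27, 31, 33, 44] (size 4, min 27) -> median=22.5
Step 9: insert 40 -> lo=[2, 3, 4, 18, 27] (size 5, max 27) hi=[31, 33, 40, 44] (size 4, min 31) -> median=27
Step 10: insert 31 -> lo=[2, 3, 4, 18, 27] (size 5, max 27) hi=[31, 31, 33, 40, 44] (size 5, min 31) -> median=29

Answer: 29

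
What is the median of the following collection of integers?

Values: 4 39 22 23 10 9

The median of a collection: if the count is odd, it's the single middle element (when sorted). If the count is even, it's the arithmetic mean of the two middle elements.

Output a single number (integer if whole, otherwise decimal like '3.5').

Step 1: insert 4 -> lo=[4] (size 1, max 4) hi=[] (size 0) -> median=4
Step 2: insert 39 -> lo=[4] (size 1, max 4) hi=[39] (size 1, min 39) -> median=21.5
Step 3: insert 22 -> lo=[4, 22] (size 2, max 22) hi=[39] (size 1, min 39) -> median=22
Step 4: insert 23 -> lo=[4, 22] (size 2, max 22) hi=[23, 39] (size 2, min 23) -> median=22.5
Step 5: insert 10 -> lo=[4, 10, 22] (size 3, max 22) hi=[23, 39] (size 2, min 23) -> median=22
Step 6: insert 9 -> lo=[4, 9, 10] (size 3, max 10) hi=[22, 23, 39] (size 3, min 22) -> median=16

Answer: 16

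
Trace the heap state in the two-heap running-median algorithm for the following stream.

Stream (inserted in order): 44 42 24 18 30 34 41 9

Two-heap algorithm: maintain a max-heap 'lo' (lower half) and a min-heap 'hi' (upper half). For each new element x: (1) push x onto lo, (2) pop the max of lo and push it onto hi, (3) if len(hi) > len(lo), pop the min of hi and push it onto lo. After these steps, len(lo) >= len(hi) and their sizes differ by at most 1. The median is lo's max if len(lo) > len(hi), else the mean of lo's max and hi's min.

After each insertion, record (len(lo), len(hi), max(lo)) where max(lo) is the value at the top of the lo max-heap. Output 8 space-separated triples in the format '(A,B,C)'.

Step 1: insert 44 -> lo=[44] hi=[] -> (len(lo)=1, len(hi)=0, max(lo)=44)
Step 2: insert 42 -> lo=[42] hi=[44] -> (len(lo)=1, len(hi)=1, max(lo)=42)
Step 3: insert 24 -> lo=[24, 42] hi=[44] -> (len(lo)=2, len(hi)=1, max(lo)=42)
Step 4: insert 18 -> lo=[18, 24] hi=[42, 44] -> (len(lo)=2, len(hi)=2, max(lo)=24)
Step 5: insert 30 -> lo=[18, 24, 30] hi=[42, 44] -> (len(lo)=3, len(hi)=2, max(lo)=30)
Step 6: insert 34 -> lo=[18, 24, 30] hi=[34, 42, 44] -> (len(lo)=3, len(hi)=3, max(lo)=30)
Step 7: insert 41 -> lo=[18, 24, 30, 34] hi=[41, 42, 44] -> (len(lo)=4, len(hi)=3, max(lo)=34)
Step 8: insert 9 -> lo=[9, 18, 24, 30] hi=[34, 41, 42, 44] -> (len(lo)=4, len(hi)=4, max(lo)=30)

Answer: (1,0,44) (1,1,42) (2,1,42) (2,2,24) (3,2,30) (3,3,30) (4,3,34) (4,4,30)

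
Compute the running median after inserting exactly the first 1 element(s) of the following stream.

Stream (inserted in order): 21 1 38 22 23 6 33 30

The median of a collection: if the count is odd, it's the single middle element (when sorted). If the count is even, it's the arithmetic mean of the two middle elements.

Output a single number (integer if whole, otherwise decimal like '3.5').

Answer: 21

Derivation:
Step 1: insert 21 -> lo=[21] (size 1, max 21) hi=[] (size 0) -> median=21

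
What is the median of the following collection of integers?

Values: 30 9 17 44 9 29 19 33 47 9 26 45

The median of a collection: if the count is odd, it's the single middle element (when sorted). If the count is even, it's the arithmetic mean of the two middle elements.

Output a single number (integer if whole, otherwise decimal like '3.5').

Step 1: insert 30 -> lo=[30] (size 1, max 30) hi=[] (size 0) -> median=30
Step 2: insert 9 -> lo=[9] (size 1, max 9) hi=[30] (size 1, min 30) -> median=19.5
Step 3: insert 17 -> lo=[9, 17] (size 2, max 17) hi=[30] (size 1, min 30) -> median=17
Step 4: insert 44 -> lo=[9, 17] (size 2, max 17) hi=[30, 44] (size 2, min 30) -> median=23.5
Step 5: insert 9 -> lo=[9, 9, 17] (size 3, max 17) hi=[30, 44] (size 2, min 30) -> median=17
Step 6: insert 29 -> lo=[9, 9, 17] (size 3, max 17) hi=[29, 30, 44] (size 3, min 29) -> median=23
Step 7: insert 19 -> lo=[9, 9, 17, 19] (size 4, max 19) hi=[29, 30, 44] (size 3, min 29) -> median=19
Step 8: insert 33 -> lo=[9, 9, 17, 19] (size 4, max 19) hi=[29, 30, 33, 44] (size 4, min 29) -> median=24
Step 9: insert 47 -> lo=[9, 9, 17, 19, 29] (size 5, max 29) hi=[30, 33, 44, 47] (size 4, min 30) -> median=29
Step 10: insert 9 -> lo=[9, 9, 9, 17, 19] (size 5, max 19) hi=[29, 30, 33, 44, 47] (size 5, min 29) -> median=24
Step 11: insert 26 -> lo=[9, 9, 9, 17, 19, 26] (size 6, max 26) hi=[29, 30, 33, 44, 47] (size 5, min 29) -> median=26
Step 12: insert 45 -> lo=[9, 9, 9, 17, 19, 26] (size 6, max 26) hi=[29, 30, 33, 44, 45, 47] (size 6, min 29) -> median=27.5

Answer: 27.5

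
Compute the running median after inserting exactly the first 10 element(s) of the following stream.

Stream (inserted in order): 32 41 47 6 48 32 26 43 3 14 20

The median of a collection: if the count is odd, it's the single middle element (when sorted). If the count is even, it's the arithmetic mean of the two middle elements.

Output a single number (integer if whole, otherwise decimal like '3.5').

Answer: 32

Derivation:
Step 1: insert 32 -> lo=[32] (size 1, max 32) hi=[] (size 0) -> median=32
Step 2: insert 41 -> lo=[32] (size 1, max 32) hi=[41] (size 1, min 41) -> median=36.5
Step 3: insert 47 -> lo=[32, 41] (size 2, max 41) hi=[47] (size 1, min 47) -> median=41
Step 4: insert 6 -> lo=[6, 32] (size 2, max 32) hi=[41, 47] (size 2, min 41) -> median=36.5
Step 5: insert 48 -> lo=[6, 32, 41] (size 3, max 41) hi=[47, 48] (size 2, min 47) -> median=41
Step 6: insert 32 -> lo=[6, 32, 32] (size 3, max 32) hi=[41, 47, 48] (size 3, min 41) -> median=36.5
Step 7: insert 26 -> lo=[6, 26, 32, 32] (size 4, max 32) hi=[41, 47, 48] (size 3, min 41) -> median=32
Step 8: insert 43 -> lo=[6, 26, 32, 32] (size 4, max 32) hi=[41, 43, 47, 48] (size 4, min 41) -> median=36.5
Step 9: insert 3 -> lo=[3, 6, 26, 32, 32] (size 5, max 32) hi=[41, 43, 47, 48] (size 4, min 41) -> median=32
Step 10: insert 14 -> lo=[3, 6, 14, 26, 32] (size 5, max 32) hi=[32, 41, 43, 47, 48] (size 5, min 32) -> median=32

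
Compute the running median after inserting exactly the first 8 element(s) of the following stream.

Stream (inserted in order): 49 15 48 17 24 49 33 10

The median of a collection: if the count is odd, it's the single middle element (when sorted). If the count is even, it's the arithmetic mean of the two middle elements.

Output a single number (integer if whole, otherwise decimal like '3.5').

Step 1: insert 49 -> lo=[49] (size 1, max 49) hi=[] (size 0) -> median=49
Step 2: insert 15 -> lo=[15] (size 1, max 15) hi=[49] (size 1, min 49) -> median=32
Step 3: insert 48 -> lo=[15, 48] (size 2, max 48) hi=[49] (size 1, min 49) -> median=48
Step 4: insert 17 -> lo=[15, 17] (size 2, max 17) hi=[48, 49] (size 2, min 48) -> median=32.5
Step 5: insert 24 -> lo=[15, 17, 24] (size 3, max 24) hi=[48, 49] (size 2, min 48) -> median=24
Step 6: insert 49 -> lo=[15, 17, 24] (size 3, max 24) hi=[48, 49, 49] (size 3, min 48) -> median=36
Step 7: insert 33 -> lo=[15, 17, 24, 33] (size 4, max 33) hi=[48, 49, 49] (size 3, min 48) -> median=33
Step 8: insert 10 -> lo=[10, 15, 17, 24] (size 4, max 24) hi=[33, 48, 49, 49] (size 4, min 33) -> median=28.5

Answer: 28.5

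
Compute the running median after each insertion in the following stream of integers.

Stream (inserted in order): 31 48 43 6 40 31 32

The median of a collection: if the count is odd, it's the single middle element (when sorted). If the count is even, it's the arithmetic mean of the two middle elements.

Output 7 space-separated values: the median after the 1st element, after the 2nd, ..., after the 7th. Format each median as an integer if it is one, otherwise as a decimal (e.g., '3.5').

Answer: 31 39.5 43 37 40 35.5 32

Derivation:
Step 1: insert 31 -> lo=[31] (size 1, max 31) hi=[] (size 0) -> median=31
Step 2: insert 48 -> lo=[31] (size 1, max 31) hi=[48] (size 1, min 48) -> median=39.5
Step 3: insert 43 -> lo=[31, 43] (size 2, max 43) hi=[48] (size 1, min 48) -> median=43
Step 4: insert 6 -> lo=[6, 31] (size 2, max 31) hi=[43, 48] (size 2, min 43) -> median=37
Step 5: insert 40 -> lo=[6, 31, 40] (size 3, max 40) hi=[43, 48] (size 2, min 43) -> median=40
Step 6: insert 31 -> lo=[6, 31, 31] (size 3, max 31) hi=[40, 43, 48] (size 3, min 40) -> median=35.5
Step 7: insert 32 -> lo=[6, 31, 31, 32] (size 4, max 32) hi=[40, 43, 48] (size 3, min 40) -> median=32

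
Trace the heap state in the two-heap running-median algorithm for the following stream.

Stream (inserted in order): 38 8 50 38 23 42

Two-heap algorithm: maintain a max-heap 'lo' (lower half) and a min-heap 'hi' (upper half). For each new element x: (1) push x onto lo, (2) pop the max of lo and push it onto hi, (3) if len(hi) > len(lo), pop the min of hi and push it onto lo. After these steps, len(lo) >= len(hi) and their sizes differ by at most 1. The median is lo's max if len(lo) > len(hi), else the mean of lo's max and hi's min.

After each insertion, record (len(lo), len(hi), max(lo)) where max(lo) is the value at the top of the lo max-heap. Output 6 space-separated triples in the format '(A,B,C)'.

Step 1: insert 38 -> lo=[38] hi=[] -> (len(lo)=1, len(hi)=0, max(lo)=38)
Step 2: insert 8 -> lo=[8] hi=[38] -> (len(lo)=1, len(hi)=1, max(lo)=8)
Step 3: insert 50 -> lo=[8, 38] hi=[50] -> (len(lo)=2, len(hi)=1, max(lo)=38)
Step 4: insert 38 -> lo=[8, 38] hi=[38, 50] -> (len(lo)=2, len(hi)=2, max(lo)=38)
Step 5: insert 23 -> lo=[8, 23, 38] hi=[38, 50] -> (len(lo)=3, len(hi)=2, max(lo)=38)
Step 6: insert 42 -> lo=[8, 23, 38] hi=[38, 42, 50] -> (len(lo)=3, len(hi)=3, max(lo)=38)

Answer: (1,0,38) (1,1,8) (2,1,38) (2,2,38) (3,2,38) (3,3,38)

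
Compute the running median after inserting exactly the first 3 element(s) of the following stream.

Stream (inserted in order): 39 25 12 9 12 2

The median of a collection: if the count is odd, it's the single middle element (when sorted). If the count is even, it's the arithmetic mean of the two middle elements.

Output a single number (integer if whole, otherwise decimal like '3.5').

Answer: 25

Derivation:
Step 1: insert 39 -> lo=[39] (size 1, max 39) hi=[] (size 0) -> median=39
Step 2: insert 25 -> lo=[25] (size 1, max 25) hi=[39] (size 1, min 39) -> median=32
Step 3: insert 12 -> lo=[12, 25] (size 2, max 25) hi=[39] (size 1, min 39) -> median=25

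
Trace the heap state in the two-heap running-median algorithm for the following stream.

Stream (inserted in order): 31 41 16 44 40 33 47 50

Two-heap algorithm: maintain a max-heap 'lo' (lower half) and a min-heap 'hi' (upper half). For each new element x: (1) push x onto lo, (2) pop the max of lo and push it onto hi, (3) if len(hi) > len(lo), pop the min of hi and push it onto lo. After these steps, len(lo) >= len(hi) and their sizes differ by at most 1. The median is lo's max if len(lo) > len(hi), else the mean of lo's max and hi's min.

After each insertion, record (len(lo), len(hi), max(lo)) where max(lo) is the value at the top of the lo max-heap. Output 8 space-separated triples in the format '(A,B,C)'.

Step 1: insert 31 -> lo=[31] hi=[] -> (len(lo)=1, len(hi)=0, max(lo)=31)
Step 2: insert 41 -> lo=[31] hi=[41] -> (len(lo)=1, len(hi)=1, max(lo)=31)
Step 3: insert 16 -> lo=[16, 31] hi=[41] -> (len(lo)=2, len(hi)=1, max(lo)=31)
Step 4: insert 44 -> lo=[16, 31] hi=[41, 44] -> (len(lo)=2, len(hi)=2, max(lo)=31)
Step 5: insert 40 -> lo=[16, 31, 40] hi=[41, 44] -> (len(lo)=3, len(hi)=2, max(lo)=40)
Step 6: insert 33 -> lo=[16, 31, 33] hi=[40, 41, 44] -> (len(lo)=3, len(hi)=3, max(lo)=33)
Step 7: insert 47 -> lo=[16, 31, 33, 40] hi=[41, 44, 47] -> (len(lo)=4, len(hi)=3, max(lo)=40)
Step 8: insert 50 -> lo=[16, 31, 33, 40] hi=[41, 44, 47, 50] -> (len(lo)=4, len(hi)=4, max(lo)=40)

Answer: (1,0,31) (1,1,31) (2,1,31) (2,2,31) (3,2,40) (3,3,33) (4,3,40) (4,4,40)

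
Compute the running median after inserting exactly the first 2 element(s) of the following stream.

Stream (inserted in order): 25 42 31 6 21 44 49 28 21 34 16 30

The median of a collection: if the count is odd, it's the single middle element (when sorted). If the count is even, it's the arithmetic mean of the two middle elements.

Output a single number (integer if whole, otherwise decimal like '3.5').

Answer: 33.5

Derivation:
Step 1: insert 25 -> lo=[25] (size 1, max 25) hi=[] (size 0) -> median=25
Step 2: insert 42 -> lo=[25] (size 1, max 25) hi=[42] (size 1, min 42) -> median=33.5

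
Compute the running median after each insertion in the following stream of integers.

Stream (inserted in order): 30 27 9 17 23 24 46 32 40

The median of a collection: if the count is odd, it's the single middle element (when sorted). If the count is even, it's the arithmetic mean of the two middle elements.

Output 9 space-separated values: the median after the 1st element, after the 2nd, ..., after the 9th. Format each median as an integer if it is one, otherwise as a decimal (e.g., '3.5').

Step 1: insert 30 -> lo=[30] (size 1, max 30) hi=[] (size 0) -> median=30
Step 2: insert 27 -> lo=[27] (size 1, max 27) hi=[30] (size 1, min 30) -> median=28.5
Step 3: insert 9 -> lo=[9, 27] (size 2, max 27) hi=[30] (size 1, min 30) -> median=27
Step 4: insert 17 -> lo=[9, 17] (size 2, max 17) hi=[27, 30] (size 2, min 27) -> median=22
Step 5: insert 23 -> lo=[9, 17, 23] (size 3, max 23) hi=[27, 30] (size 2, min 27) -> median=23
Step 6: insert 24 -> lo=[9, 17, 23] (size 3, max 23) hi=[24, 27, 30] (size 3, min 24) -> median=23.5
Step 7: insert 46 -> lo=[9, 17, 23, 24] (size 4, max 24) hi=[27, 30, 46] (size 3, min 27) -> median=24
Step 8: insert 32 -> lo=[9, 17, 23, 24] (size 4, max 24) hi=[27, 30, 32, 46] (size 4, min 27) -> median=25.5
Step 9: insert 40 -> lo=[9, 17, 23, 24, 27] (size 5, max 27) hi=[30, 32, 40, 46] (size 4, min 30) -> median=27

Answer: 30 28.5 27 22 23 23.5 24 25.5 27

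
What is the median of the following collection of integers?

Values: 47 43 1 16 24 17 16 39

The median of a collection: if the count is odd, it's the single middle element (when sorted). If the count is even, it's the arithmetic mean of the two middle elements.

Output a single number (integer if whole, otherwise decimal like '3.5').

Step 1: insert 47 -> lo=[47] (size 1, max 47) hi=[] (size 0) -> median=47
Step 2: insert 43 -> lo=[43] (size 1, max 43) hi=[47] (size 1, min 47) -> median=45
Step 3: insert 1 -> lo=[1, 43] (size 2, max 43) hi=[47] (size 1, min 47) -> median=43
Step 4: insert 16 -> lo=[1, 16] (size 2, max 16) hi=[43, 47] (size 2, min 43) -> median=29.5
Step 5: insert 24 -> lo=[1, 16, 24] (size 3, max 24) hi=[43, 47] (size 2, min 43) -> median=24
Step 6: insert 17 -> lo=[1, 16, 17] (size 3, max 17) hi=[24, 43, 47] (size 3, min 24) -> median=20.5
Step 7: insert 16 -> lo=[1, 16, 16, 17] (size 4, max 17) hi=[24, 43, 47] (size 3, min 24) -> median=17
Step 8: insert 39 -> lo=[1, 16, 16, 17] (size 4, max 17) hi=[24, 39, 43, 47] (size 4, min 24) -> median=20.5

Answer: 20.5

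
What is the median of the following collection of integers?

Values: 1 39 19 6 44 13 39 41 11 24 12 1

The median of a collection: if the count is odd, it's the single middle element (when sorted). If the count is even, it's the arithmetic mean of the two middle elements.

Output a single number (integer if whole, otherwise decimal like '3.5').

Step 1: insert 1 -> lo=[1] (size 1, max 1) hi=[] (size 0) -> median=1
Step 2: insert 39 -> lo=[1] (size 1, max 1) hi=[39] (size 1, min 39) -> median=20
Step 3: insert 19 -> lo=[1, 19] (size 2, max 19) hi=[39] (size 1, min 39) -> median=19
Step 4: insert 6 -> lo=[1, 6] (size 2, max 6) hi=[19, 39] (size 2, min 19) -> median=12.5
Step 5: insert 44 -> lo=[1, 6, 19] (size 3, max 19) hi=[39, 44] (size 2, min 39) -> median=19
Step 6: insert 13 -> lo=[1, 6, 13] (size 3, max 13) hi=[19, 39, 44] (size 3, min 19) -> median=16
Step 7: insert 39 -> lo=[1, 6, 13, 19] (size 4, max 19) hi=[39, 39, 44] (size 3, min 39) -> median=19
Step 8: insert 41 -> lo=[1, 6, 13, 19] (size 4, max 19) hi=[39, 39, 41, 44] (size 4, min 39) -> median=29
Step 9: insert 11 -> lo=[1, 6, 11, 13, 19] (size 5, max 19) hi=[39, 39, 41, 44] (size 4, min 39) -> median=19
Step 10: insert 24 -> lo=[1, 6, 11, 13, 19] (size 5, max 19) hi=[24, 39, 39, 41, 44] (size 5, min 24) -> median=21.5
Step 11: insert 12 -> lo=[1, 6, 11, 12, 13, 19] (size 6, max 19) hi=[24, 39, 39, 41, 44] (size 5, min 24) -> median=19
Step 12: insert 1 -> lo=[1, 1, 6, 11, 12, 13] (size 6, max 13) hi=[19, 24, 39, 39, 41, 44] (size 6, min 19) -> median=16

Answer: 16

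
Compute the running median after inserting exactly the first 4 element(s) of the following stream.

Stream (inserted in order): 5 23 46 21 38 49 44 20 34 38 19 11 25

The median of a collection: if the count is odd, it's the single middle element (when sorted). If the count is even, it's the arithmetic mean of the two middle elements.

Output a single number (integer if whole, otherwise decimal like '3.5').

Step 1: insert 5 -> lo=[5] (size 1, max 5) hi=[] (size 0) -> median=5
Step 2: insert 23 -> lo=[5] (size 1, max 5) hi=[23] (size 1, min 23) -> median=14
Step 3: insert 46 -> lo=[5, 23] (size 2, max 23) hi=[46] (size 1, min 46) -> median=23
Step 4: insert 21 -> lo=[5, 21] (size 2, max 21) hi=[23, 46] (size 2, min 23) -> median=22

Answer: 22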